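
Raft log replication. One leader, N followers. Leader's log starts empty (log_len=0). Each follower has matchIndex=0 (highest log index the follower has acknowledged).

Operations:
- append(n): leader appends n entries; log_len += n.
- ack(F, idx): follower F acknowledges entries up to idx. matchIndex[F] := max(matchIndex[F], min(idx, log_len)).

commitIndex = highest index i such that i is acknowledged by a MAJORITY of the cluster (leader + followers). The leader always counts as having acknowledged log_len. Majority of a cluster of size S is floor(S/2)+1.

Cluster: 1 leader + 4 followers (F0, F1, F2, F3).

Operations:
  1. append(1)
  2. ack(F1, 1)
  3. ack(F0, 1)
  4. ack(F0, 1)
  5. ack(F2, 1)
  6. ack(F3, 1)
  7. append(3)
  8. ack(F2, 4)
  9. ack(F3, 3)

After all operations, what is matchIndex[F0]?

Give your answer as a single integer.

Op 1: append 1 -> log_len=1
Op 2: F1 acks idx 1 -> match: F0=0 F1=1 F2=0 F3=0; commitIndex=0
Op 3: F0 acks idx 1 -> match: F0=1 F1=1 F2=0 F3=0; commitIndex=1
Op 4: F0 acks idx 1 -> match: F0=1 F1=1 F2=0 F3=0; commitIndex=1
Op 5: F2 acks idx 1 -> match: F0=1 F1=1 F2=1 F3=0; commitIndex=1
Op 6: F3 acks idx 1 -> match: F0=1 F1=1 F2=1 F3=1; commitIndex=1
Op 7: append 3 -> log_len=4
Op 8: F2 acks idx 4 -> match: F0=1 F1=1 F2=4 F3=1; commitIndex=1
Op 9: F3 acks idx 3 -> match: F0=1 F1=1 F2=4 F3=3; commitIndex=3

Answer: 1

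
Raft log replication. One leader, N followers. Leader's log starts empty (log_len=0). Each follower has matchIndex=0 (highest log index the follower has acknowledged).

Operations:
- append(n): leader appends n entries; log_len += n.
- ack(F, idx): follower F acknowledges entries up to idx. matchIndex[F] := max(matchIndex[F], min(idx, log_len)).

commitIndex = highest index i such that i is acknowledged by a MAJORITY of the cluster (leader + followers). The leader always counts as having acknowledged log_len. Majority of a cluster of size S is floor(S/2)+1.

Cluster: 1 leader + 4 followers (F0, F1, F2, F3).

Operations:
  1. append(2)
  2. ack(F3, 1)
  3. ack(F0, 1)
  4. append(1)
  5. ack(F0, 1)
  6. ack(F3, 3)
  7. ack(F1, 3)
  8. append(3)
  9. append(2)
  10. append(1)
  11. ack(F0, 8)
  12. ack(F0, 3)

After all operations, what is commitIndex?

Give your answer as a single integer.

Op 1: append 2 -> log_len=2
Op 2: F3 acks idx 1 -> match: F0=0 F1=0 F2=0 F3=1; commitIndex=0
Op 3: F0 acks idx 1 -> match: F0=1 F1=0 F2=0 F3=1; commitIndex=1
Op 4: append 1 -> log_len=3
Op 5: F0 acks idx 1 -> match: F0=1 F1=0 F2=0 F3=1; commitIndex=1
Op 6: F3 acks idx 3 -> match: F0=1 F1=0 F2=0 F3=3; commitIndex=1
Op 7: F1 acks idx 3 -> match: F0=1 F1=3 F2=0 F3=3; commitIndex=3
Op 8: append 3 -> log_len=6
Op 9: append 2 -> log_len=8
Op 10: append 1 -> log_len=9
Op 11: F0 acks idx 8 -> match: F0=8 F1=3 F2=0 F3=3; commitIndex=3
Op 12: F0 acks idx 3 -> match: F0=8 F1=3 F2=0 F3=3; commitIndex=3

Answer: 3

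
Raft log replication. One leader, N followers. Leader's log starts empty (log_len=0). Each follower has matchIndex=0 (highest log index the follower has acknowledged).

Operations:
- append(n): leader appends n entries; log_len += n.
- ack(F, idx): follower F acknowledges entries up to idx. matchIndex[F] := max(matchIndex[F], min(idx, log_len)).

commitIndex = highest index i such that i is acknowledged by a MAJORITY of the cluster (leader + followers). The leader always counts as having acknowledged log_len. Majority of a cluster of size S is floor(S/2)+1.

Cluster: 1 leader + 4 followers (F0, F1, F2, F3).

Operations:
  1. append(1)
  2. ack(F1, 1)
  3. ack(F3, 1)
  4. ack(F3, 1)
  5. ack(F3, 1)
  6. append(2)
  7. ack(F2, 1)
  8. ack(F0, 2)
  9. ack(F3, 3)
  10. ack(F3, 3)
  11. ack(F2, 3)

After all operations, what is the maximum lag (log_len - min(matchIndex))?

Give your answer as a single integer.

Answer: 2

Derivation:
Op 1: append 1 -> log_len=1
Op 2: F1 acks idx 1 -> match: F0=0 F1=1 F2=0 F3=0; commitIndex=0
Op 3: F3 acks idx 1 -> match: F0=0 F1=1 F2=0 F3=1; commitIndex=1
Op 4: F3 acks idx 1 -> match: F0=0 F1=1 F2=0 F3=1; commitIndex=1
Op 5: F3 acks idx 1 -> match: F0=0 F1=1 F2=0 F3=1; commitIndex=1
Op 6: append 2 -> log_len=3
Op 7: F2 acks idx 1 -> match: F0=0 F1=1 F2=1 F3=1; commitIndex=1
Op 8: F0 acks idx 2 -> match: F0=2 F1=1 F2=1 F3=1; commitIndex=1
Op 9: F3 acks idx 3 -> match: F0=2 F1=1 F2=1 F3=3; commitIndex=2
Op 10: F3 acks idx 3 -> match: F0=2 F1=1 F2=1 F3=3; commitIndex=2
Op 11: F2 acks idx 3 -> match: F0=2 F1=1 F2=3 F3=3; commitIndex=3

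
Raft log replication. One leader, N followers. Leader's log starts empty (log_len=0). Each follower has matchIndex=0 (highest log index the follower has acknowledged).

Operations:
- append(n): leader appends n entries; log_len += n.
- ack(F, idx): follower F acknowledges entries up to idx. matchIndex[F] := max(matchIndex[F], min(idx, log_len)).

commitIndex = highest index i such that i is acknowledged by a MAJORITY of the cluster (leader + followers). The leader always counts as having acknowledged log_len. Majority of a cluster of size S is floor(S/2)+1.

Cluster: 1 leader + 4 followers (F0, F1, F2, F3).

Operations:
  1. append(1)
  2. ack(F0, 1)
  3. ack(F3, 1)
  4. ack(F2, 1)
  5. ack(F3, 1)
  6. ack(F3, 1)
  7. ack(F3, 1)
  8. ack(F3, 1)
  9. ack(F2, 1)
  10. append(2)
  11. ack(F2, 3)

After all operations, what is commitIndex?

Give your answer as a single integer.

Op 1: append 1 -> log_len=1
Op 2: F0 acks idx 1 -> match: F0=1 F1=0 F2=0 F3=0; commitIndex=0
Op 3: F3 acks idx 1 -> match: F0=1 F1=0 F2=0 F3=1; commitIndex=1
Op 4: F2 acks idx 1 -> match: F0=1 F1=0 F2=1 F3=1; commitIndex=1
Op 5: F3 acks idx 1 -> match: F0=1 F1=0 F2=1 F3=1; commitIndex=1
Op 6: F3 acks idx 1 -> match: F0=1 F1=0 F2=1 F3=1; commitIndex=1
Op 7: F3 acks idx 1 -> match: F0=1 F1=0 F2=1 F3=1; commitIndex=1
Op 8: F3 acks idx 1 -> match: F0=1 F1=0 F2=1 F3=1; commitIndex=1
Op 9: F2 acks idx 1 -> match: F0=1 F1=0 F2=1 F3=1; commitIndex=1
Op 10: append 2 -> log_len=3
Op 11: F2 acks idx 3 -> match: F0=1 F1=0 F2=3 F3=1; commitIndex=1

Answer: 1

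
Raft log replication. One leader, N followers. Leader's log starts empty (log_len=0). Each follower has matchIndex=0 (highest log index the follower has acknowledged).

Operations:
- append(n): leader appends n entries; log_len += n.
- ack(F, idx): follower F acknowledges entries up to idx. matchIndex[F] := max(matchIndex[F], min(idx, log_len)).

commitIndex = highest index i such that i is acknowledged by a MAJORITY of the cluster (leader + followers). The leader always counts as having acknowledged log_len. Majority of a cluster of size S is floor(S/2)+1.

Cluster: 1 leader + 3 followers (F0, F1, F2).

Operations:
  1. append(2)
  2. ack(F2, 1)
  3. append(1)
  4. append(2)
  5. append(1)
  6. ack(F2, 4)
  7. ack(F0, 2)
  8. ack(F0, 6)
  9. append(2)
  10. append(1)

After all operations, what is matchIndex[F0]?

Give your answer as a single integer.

Op 1: append 2 -> log_len=2
Op 2: F2 acks idx 1 -> match: F0=0 F1=0 F2=1; commitIndex=0
Op 3: append 1 -> log_len=3
Op 4: append 2 -> log_len=5
Op 5: append 1 -> log_len=6
Op 6: F2 acks idx 4 -> match: F0=0 F1=0 F2=4; commitIndex=0
Op 7: F0 acks idx 2 -> match: F0=2 F1=0 F2=4; commitIndex=2
Op 8: F0 acks idx 6 -> match: F0=6 F1=0 F2=4; commitIndex=4
Op 9: append 2 -> log_len=8
Op 10: append 1 -> log_len=9

Answer: 6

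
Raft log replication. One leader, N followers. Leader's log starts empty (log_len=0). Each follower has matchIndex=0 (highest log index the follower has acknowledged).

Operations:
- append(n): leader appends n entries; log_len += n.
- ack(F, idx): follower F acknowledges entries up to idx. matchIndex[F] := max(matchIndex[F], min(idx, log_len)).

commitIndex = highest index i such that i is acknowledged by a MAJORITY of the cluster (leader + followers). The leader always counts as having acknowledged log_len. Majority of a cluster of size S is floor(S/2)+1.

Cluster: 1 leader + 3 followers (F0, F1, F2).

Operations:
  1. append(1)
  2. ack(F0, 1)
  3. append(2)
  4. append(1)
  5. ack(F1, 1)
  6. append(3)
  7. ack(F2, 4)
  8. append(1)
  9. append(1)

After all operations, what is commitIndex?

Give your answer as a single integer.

Op 1: append 1 -> log_len=1
Op 2: F0 acks idx 1 -> match: F0=1 F1=0 F2=0; commitIndex=0
Op 3: append 2 -> log_len=3
Op 4: append 1 -> log_len=4
Op 5: F1 acks idx 1 -> match: F0=1 F1=1 F2=0; commitIndex=1
Op 6: append 3 -> log_len=7
Op 7: F2 acks idx 4 -> match: F0=1 F1=1 F2=4; commitIndex=1
Op 8: append 1 -> log_len=8
Op 9: append 1 -> log_len=9

Answer: 1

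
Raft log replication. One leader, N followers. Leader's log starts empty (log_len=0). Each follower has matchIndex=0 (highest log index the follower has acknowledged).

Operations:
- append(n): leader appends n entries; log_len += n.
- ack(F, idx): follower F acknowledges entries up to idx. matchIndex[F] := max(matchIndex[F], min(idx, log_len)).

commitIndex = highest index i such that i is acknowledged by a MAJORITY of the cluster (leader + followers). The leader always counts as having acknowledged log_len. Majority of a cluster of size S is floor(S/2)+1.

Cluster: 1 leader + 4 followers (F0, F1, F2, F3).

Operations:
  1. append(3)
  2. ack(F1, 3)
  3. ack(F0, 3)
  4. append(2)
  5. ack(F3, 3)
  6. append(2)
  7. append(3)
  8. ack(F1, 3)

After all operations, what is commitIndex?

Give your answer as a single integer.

Answer: 3

Derivation:
Op 1: append 3 -> log_len=3
Op 2: F1 acks idx 3 -> match: F0=0 F1=3 F2=0 F3=0; commitIndex=0
Op 3: F0 acks idx 3 -> match: F0=3 F1=3 F2=0 F3=0; commitIndex=3
Op 4: append 2 -> log_len=5
Op 5: F3 acks idx 3 -> match: F0=3 F1=3 F2=0 F3=3; commitIndex=3
Op 6: append 2 -> log_len=7
Op 7: append 3 -> log_len=10
Op 8: F1 acks idx 3 -> match: F0=3 F1=3 F2=0 F3=3; commitIndex=3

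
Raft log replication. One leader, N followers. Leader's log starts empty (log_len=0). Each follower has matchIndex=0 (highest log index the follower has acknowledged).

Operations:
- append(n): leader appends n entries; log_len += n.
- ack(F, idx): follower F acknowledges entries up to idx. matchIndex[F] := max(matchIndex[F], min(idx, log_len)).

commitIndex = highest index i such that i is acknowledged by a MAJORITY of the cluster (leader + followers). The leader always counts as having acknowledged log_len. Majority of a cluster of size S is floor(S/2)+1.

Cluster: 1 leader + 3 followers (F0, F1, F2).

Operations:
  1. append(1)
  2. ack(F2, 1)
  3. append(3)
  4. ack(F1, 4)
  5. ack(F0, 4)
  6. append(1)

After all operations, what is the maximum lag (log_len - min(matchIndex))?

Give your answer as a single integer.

Op 1: append 1 -> log_len=1
Op 2: F2 acks idx 1 -> match: F0=0 F1=0 F2=1; commitIndex=0
Op 3: append 3 -> log_len=4
Op 4: F1 acks idx 4 -> match: F0=0 F1=4 F2=1; commitIndex=1
Op 5: F0 acks idx 4 -> match: F0=4 F1=4 F2=1; commitIndex=4
Op 6: append 1 -> log_len=5

Answer: 4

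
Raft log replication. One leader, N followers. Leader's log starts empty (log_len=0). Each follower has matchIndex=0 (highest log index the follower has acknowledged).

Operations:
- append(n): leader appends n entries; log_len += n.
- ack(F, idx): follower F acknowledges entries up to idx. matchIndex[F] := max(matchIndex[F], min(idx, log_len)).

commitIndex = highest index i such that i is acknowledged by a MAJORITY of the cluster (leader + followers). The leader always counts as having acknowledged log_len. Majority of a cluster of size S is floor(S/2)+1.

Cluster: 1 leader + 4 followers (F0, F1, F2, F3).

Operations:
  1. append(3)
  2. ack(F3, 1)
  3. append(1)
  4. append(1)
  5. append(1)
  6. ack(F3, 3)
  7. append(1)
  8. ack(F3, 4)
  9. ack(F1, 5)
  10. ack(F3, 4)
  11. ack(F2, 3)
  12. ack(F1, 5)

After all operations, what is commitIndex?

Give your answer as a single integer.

Op 1: append 3 -> log_len=3
Op 2: F3 acks idx 1 -> match: F0=0 F1=0 F2=0 F3=1; commitIndex=0
Op 3: append 1 -> log_len=4
Op 4: append 1 -> log_len=5
Op 5: append 1 -> log_len=6
Op 6: F3 acks idx 3 -> match: F0=0 F1=0 F2=0 F3=3; commitIndex=0
Op 7: append 1 -> log_len=7
Op 8: F3 acks idx 4 -> match: F0=0 F1=0 F2=0 F3=4; commitIndex=0
Op 9: F1 acks idx 5 -> match: F0=0 F1=5 F2=0 F3=4; commitIndex=4
Op 10: F3 acks idx 4 -> match: F0=0 F1=5 F2=0 F3=4; commitIndex=4
Op 11: F2 acks idx 3 -> match: F0=0 F1=5 F2=3 F3=4; commitIndex=4
Op 12: F1 acks idx 5 -> match: F0=0 F1=5 F2=3 F3=4; commitIndex=4

Answer: 4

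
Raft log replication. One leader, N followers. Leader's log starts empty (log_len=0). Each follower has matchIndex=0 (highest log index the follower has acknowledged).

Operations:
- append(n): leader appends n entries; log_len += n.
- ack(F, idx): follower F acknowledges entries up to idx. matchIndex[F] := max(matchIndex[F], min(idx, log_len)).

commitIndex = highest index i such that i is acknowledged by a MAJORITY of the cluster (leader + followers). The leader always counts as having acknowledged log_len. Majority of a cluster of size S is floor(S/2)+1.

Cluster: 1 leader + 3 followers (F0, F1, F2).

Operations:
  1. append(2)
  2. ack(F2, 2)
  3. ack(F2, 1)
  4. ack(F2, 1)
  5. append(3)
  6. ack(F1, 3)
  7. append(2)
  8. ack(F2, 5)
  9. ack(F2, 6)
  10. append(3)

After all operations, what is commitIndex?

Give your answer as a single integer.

Op 1: append 2 -> log_len=2
Op 2: F2 acks idx 2 -> match: F0=0 F1=0 F2=2; commitIndex=0
Op 3: F2 acks idx 1 -> match: F0=0 F1=0 F2=2; commitIndex=0
Op 4: F2 acks idx 1 -> match: F0=0 F1=0 F2=2; commitIndex=0
Op 5: append 3 -> log_len=5
Op 6: F1 acks idx 3 -> match: F0=0 F1=3 F2=2; commitIndex=2
Op 7: append 2 -> log_len=7
Op 8: F2 acks idx 5 -> match: F0=0 F1=3 F2=5; commitIndex=3
Op 9: F2 acks idx 6 -> match: F0=0 F1=3 F2=6; commitIndex=3
Op 10: append 3 -> log_len=10

Answer: 3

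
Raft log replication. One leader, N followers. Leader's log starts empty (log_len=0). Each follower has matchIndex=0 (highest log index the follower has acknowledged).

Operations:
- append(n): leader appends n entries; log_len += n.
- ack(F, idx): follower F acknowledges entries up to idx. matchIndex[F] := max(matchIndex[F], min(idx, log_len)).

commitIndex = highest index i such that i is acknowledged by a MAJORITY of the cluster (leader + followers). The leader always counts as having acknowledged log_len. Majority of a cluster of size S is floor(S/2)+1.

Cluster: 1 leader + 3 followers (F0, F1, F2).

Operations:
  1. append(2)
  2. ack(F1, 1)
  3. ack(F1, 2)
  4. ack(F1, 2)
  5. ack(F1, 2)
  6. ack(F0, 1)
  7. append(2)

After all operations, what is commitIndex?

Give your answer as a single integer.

Answer: 1

Derivation:
Op 1: append 2 -> log_len=2
Op 2: F1 acks idx 1 -> match: F0=0 F1=1 F2=0; commitIndex=0
Op 3: F1 acks idx 2 -> match: F0=0 F1=2 F2=0; commitIndex=0
Op 4: F1 acks idx 2 -> match: F0=0 F1=2 F2=0; commitIndex=0
Op 5: F1 acks idx 2 -> match: F0=0 F1=2 F2=0; commitIndex=0
Op 6: F0 acks idx 1 -> match: F0=1 F1=2 F2=0; commitIndex=1
Op 7: append 2 -> log_len=4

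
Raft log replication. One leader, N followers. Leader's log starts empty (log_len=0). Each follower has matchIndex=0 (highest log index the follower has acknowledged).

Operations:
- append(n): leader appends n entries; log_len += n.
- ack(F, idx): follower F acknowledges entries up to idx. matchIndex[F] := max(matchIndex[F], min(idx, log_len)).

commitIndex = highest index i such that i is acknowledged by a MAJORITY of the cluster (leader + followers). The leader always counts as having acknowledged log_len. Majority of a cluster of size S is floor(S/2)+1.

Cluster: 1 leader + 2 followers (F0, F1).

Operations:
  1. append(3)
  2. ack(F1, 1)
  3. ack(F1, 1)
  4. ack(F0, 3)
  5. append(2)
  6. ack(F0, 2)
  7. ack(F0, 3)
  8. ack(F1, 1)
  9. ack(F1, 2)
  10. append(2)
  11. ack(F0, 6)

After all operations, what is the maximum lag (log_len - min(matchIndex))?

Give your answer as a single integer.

Answer: 5

Derivation:
Op 1: append 3 -> log_len=3
Op 2: F1 acks idx 1 -> match: F0=0 F1=1; commitIndex=1
Op 3: F1 acks idx 1 -> match: F0=0 F1=1; commitIndex=1
Op 4: F0 acks idx 3 -> match: F0=3 F1=1; commitIndex=3
Op 5: append 2 -> log_len=5
Op 6: F0 acks idx 2 -> match: F0=3 F1=1; commitIndex=3
Op 7: F0 acks idx 3 -> match: F0=3 F1=1; commitIndex=3
Op 8: F1 acks idx 1 -> match: F0=3 F1=1; commitIndex=3
Op 9: F1 acks idx 2 -> match: F0=3 F1=2; commitIndex=3
Op 10: append 2 -> log_len=7
Op 11: F0 acks idx 6 -> match: F0=6 F1=2; commitIndex=6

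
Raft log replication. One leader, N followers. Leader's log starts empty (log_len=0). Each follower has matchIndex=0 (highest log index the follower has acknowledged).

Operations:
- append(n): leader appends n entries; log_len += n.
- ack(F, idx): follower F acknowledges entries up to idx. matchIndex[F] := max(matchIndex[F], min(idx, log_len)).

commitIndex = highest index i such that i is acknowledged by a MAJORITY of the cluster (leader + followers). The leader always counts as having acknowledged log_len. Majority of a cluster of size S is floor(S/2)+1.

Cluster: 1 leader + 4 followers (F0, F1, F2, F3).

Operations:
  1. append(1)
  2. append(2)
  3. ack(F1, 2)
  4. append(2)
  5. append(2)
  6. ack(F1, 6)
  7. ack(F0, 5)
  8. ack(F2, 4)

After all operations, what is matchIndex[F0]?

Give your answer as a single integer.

Answer: 5

Derivation:
Op 1: append 1 -> log_len=1
Op 2: append 2 -> log_len=3
Op 3: F1 acks idx 2 -> match: F0=0 F1=2 F2=0 F3=0; commitIndex=0
Op 4: append 2 -> log_len=5
Op 5: append 2 -> log_len=7
Op 6: F1 acks idx 6 -> match: F0=0 F1=6 F2=0 F3=0; commitIndex=0
Op 7: F0 acks idx 5 -> match: F0=5 F1=6 F2=0 F3=0; commitIndex=5
Op 8: F2 acks idx 4 -> match: F0=5 F1=6 F2=4 F3=0; commitIndex=5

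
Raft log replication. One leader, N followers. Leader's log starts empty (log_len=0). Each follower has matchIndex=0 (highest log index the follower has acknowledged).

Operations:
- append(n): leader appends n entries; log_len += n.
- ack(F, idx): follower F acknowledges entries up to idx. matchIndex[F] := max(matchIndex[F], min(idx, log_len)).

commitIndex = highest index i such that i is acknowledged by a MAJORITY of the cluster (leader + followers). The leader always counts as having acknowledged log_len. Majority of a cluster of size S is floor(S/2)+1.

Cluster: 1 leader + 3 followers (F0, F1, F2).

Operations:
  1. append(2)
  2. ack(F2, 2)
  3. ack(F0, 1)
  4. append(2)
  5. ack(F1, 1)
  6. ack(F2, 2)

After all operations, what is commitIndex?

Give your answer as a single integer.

Op 1: append 2 -> log_len=2
Op 2: F2 acks idx 2 -> match: F0=0 F1=0 F2=2; commitIndex=0
Op 3: F0 acks idx 1 -> match: F0=1 F1=0 F2=2; commitIndex=1
Op 4: append 2 -> log_len=4
Op 5: F1 acks idx 1 -> match: F0=1 F1=1 F2=2; commitIndex=1
Op 6: F2 acks idx 2 -> match: F0=1 F1=1 F2=2; commitIndex=1

Answer: 1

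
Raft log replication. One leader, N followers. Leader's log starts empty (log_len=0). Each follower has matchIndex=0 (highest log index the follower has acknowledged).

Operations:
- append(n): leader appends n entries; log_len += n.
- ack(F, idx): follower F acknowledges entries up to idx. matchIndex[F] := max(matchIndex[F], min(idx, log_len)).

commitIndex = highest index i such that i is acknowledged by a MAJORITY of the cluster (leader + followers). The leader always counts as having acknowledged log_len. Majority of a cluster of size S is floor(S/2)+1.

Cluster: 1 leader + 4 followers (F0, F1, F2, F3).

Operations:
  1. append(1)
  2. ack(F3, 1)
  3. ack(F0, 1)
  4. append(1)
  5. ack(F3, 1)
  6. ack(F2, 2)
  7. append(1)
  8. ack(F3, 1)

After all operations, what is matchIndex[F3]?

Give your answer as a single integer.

Answer: 1

Derivation:
Op 1: append 1 -> log_len=1
Op 2: F3 acks idx 1 -> match: F0=0 F1=0 F2=0 F3=1; commitIndex=0
Op 3: F0 acks idx 1 -> match: F0=1 F1=0 F2=0 F3=1; commitIndex=1
Op 4: append 1 -> log_len=2
Op 5: F3 acks idx 1 -> match: F0=1 F1=0 F2=0 F3=1; commitIndex=1
Op 6: F2 acks idx 2 -> match: F0=1 F1=0 F2=2 F3=1; commitIndex=1
Op 7: append 1 -> log_len=3
Op 8: F3 acks idx 1 -> match: F0=1 F1=0 F2=2 F3=1; commitIndex=1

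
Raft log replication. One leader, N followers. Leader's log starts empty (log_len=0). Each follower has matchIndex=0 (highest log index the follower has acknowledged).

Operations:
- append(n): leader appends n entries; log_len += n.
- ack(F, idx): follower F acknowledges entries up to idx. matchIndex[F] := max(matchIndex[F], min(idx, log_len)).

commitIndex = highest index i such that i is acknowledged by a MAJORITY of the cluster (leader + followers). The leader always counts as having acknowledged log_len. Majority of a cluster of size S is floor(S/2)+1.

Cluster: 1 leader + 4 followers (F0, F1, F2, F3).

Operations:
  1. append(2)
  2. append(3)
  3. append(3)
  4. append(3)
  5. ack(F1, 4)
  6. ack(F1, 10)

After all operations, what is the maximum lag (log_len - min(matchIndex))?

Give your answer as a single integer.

Op 1: append 2 -> log_len=2
Op 2: append 3 -> log_len=5
Op 3: append 3 -> log_len=8
Op 4: append 3 -> log_len=11
Op 5: F1 acks idx 4 -> match: F0=0 F1=4 F2=0 F3=0; commitIndex=0
Op 6: F1 acks idx 10 -> match: F0=0 F1=10 F2=0 F3=0; commitIndex=0

Answer: 11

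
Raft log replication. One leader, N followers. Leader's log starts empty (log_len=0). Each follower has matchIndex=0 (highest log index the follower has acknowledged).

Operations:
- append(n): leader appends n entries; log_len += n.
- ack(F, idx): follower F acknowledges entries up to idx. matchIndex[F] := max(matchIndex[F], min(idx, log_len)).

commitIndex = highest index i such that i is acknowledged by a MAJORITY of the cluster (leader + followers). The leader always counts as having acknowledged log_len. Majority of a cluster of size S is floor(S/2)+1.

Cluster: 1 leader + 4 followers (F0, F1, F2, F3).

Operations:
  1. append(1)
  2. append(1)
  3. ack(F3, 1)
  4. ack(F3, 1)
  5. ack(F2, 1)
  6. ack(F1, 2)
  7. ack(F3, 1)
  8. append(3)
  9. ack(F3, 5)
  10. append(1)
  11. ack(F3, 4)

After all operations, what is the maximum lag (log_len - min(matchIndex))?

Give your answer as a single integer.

Answer: 6

Derivation:
Op 1: append 1 -> log_len=1
Op 2: append 1 -> log_len=2
Op 3: F3 acks idx 1 -> match: F0=0 F1=0 F2=0 F3=1; commitIndex=0
Op 4: F3 acks idx 1 -> match: F0=0 F1=0 F2=0 F3=1; commitIndex=0
Op 5: F2 acks idx 1 -> match: F0=0 F1=0 F2=1 F3=1; commitIndex=1
Op 6: F1 acks idx 2 -> match: F0=0 F1=2 F2=1 F3=1; commitIndex=1
Op 7: F3 acks idx 1 -> match: F0=0 F1=2 F2=1 F3=1; commitIndex=1
Op 8: append 3 -> log_len=5
Op 9: F3 acks idx 5 -> match: F0=0 F1=2 F2=1 F3=5; commitIndex=2
Op 10: append 1 -> log_len=6
Op 11: F3 acks idx 4 -> match: F0=0 F1=2 F2=1 F3=5; commitIndex=2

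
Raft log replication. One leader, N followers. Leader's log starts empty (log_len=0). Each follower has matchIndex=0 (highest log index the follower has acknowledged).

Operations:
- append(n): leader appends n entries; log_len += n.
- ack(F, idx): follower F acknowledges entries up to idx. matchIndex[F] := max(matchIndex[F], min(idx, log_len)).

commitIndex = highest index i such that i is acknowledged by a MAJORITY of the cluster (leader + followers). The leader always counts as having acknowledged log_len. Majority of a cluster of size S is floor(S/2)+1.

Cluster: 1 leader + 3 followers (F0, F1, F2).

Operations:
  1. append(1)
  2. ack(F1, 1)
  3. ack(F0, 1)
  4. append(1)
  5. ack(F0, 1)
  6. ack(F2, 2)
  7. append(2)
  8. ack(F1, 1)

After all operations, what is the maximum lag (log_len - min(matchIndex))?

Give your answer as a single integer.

Op 1: append 1 -> log_len=1
Op 2: F1 acks idx 1 -> match: F0=0 F1=1 F2=0; commitIndex=0
Op 3: F0 acks idx 1 -> match: F0=1 F1=1 F2=0; commitIndex=1
Op 4: append 1 -> log_len=2
Op 5: F0 acks idx 1 -> match: F0=1 F1=1 F2=0; commitIndex=1
Op 6: F2 acks idx 2 -> match: F0=1 F1=1 F2=2; commitIndex=1
Op 7: append 2 -> log_len=4
Op 8: F1 acks idx 1 -> match: F0=1 F1=1 F2=2; commitIndex=1

Answer: 3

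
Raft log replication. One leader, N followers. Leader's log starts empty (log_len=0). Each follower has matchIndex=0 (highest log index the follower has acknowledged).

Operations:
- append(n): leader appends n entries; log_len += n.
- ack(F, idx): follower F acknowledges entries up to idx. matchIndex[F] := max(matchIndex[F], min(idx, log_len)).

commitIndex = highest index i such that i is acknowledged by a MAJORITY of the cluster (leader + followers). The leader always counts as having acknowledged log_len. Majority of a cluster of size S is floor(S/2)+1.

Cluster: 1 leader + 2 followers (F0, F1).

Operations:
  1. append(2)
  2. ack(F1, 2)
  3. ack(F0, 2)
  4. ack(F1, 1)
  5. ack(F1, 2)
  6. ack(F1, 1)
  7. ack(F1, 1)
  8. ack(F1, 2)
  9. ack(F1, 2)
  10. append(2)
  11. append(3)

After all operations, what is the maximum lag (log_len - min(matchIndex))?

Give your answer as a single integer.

Answer: 5

Derivation:
Op 1: append 2 -> log_len=2
Op 2: F1 acks idx 2 -> match: F0=0 F1=2; commitIndex=2
Op 3: F0 acks idx 2 -> match: F0=2 F1=2; commitIndex=2
Op 4: F1 acks idx 1 -> match: F0=2 F1=2; commitIndex=2
Op 5: F1 acks idx 2 -> match: F0=2 F1=2; commitIndex=2
Op 6: F1 acks idx 1 -> match: F0=2 F1=2; commitIndex=2
Op 7: F1 acks idx 1 -> match: F0=2 F1=2; commitIndex=2
Op 8: F1 acks idx 2 -> match: F0=2 F1=2; commitIndex=2
Op 9: F1 acks idx 2 -> match: F0=2 F1=2; commitIndex=2
Op 10: append 2 -> log_len=4
Op 11: append 3 -> log_len=7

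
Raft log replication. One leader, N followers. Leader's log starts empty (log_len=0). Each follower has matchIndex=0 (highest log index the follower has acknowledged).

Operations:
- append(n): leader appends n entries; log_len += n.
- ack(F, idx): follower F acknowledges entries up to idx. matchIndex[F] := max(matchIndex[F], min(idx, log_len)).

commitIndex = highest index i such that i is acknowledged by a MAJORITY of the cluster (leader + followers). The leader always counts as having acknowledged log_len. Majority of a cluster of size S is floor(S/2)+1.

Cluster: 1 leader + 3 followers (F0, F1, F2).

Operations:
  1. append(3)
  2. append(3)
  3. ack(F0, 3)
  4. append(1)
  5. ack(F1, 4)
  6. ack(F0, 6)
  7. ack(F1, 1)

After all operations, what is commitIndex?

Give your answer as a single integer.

Op 1: append 3 -> log_len=3
Op 2: append 3 -> log_len=6
Op 3: F0 acks idx 3 -> match: F0=3 F1=0 F2=0; commitIndex=0
Op 4: append 1 -> log_len=7
Op 5: F1 acks idx 4 -> match: F0=3 F1=4 F2=0; commitIndex=3
Op 6: F0 acks idx 6 -> match: F0=6 F1=4 F2=0; commitIndex=4
Op 7: F1 acks idx 1 -> match: F0=6 F1=4 F2=0; commitIndex=4

Answer: 4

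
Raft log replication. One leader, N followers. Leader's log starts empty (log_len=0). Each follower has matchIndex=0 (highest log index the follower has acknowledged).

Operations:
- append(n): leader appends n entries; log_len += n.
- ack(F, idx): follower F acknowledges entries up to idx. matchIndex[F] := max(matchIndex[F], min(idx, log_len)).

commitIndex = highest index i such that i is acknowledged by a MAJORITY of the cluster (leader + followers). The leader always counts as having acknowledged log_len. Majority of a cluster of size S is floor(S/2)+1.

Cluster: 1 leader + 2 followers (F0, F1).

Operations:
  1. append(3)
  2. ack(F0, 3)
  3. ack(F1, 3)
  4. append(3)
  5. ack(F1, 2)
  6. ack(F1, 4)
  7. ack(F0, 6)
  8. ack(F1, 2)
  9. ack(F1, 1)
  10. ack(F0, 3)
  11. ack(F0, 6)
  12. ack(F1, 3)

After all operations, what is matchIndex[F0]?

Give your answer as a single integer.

Answer: 6

Derivation:
Op 1: append 3 -> log_len=3
Op 2: F0 acks idx 3 -> match: F0=3 F1=0; commitIndex=3
Op 3: F1 acks idx 3 -> match: F0=3 F1=3; commitIndex=3
Op 4: append 3 -> log_len=6
Op 5: F1 acks idx 2 -> match: F0=3 F1=3; commitIndex=3
Op 6: F1 acks idx 4 -> match: F0=3 F1=4; commitIndex=4
Op 7: F0 acks idx 6 -> match: F0=6 F1=4; commitIndex=6
Op 8: F1 acks idx 2 -> match: F0=6 F1=4; commitIndex=6
Op 9: F1 acks idx 1 -> match: F0=6 F1=4; commitIndex=6
Op 10: F0 acks idx 3 -> match: F0=6 F1=4; commitIndex=6
Op 11: F0 acks idx 6 -> match: F0=6 F1=4; commitIndex=6
Op 12: F1 acks idx 3 -> match: F0=6 F1=4; commitIndex=6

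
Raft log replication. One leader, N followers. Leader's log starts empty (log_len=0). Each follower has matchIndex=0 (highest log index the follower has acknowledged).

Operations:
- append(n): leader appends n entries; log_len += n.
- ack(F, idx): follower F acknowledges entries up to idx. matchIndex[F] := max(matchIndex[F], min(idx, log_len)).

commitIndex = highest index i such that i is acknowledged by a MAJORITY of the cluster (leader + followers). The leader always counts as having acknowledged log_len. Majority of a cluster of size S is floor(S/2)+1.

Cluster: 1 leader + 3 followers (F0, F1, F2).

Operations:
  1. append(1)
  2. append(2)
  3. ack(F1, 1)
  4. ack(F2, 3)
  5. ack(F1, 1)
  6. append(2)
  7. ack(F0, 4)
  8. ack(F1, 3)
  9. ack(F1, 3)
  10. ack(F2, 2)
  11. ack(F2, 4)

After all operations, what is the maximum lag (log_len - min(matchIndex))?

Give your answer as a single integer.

Answer: 2

Derivation:
Op 1: append 1 -> log_len=1
Op 2: append 2 -> log_len=3
Op 3: F1 acks idx 1 -> match: F0=0 F1=1 F2=0; commitIndex=0
Op 4: F2 acks idx 3 -> match: F0=0 F1=1 F2=3; commitIndex=1
Op 5: F1 acks idx 1 -> match: F0=0 F1=1 F2=3; commitIndex=1
Op 6: append 2 -> log_len=5
Op 7: F0 acks idx 4 -> match: F0=4 F1=1 F2=3; commitIndex=3
Op 8: F1 acks idx 3 -> match: F0=4 F1=3 F2=3; commitIndex=3
Op 9: F1 acks idx 3 -> match: F0=4 F1=3 F2=3; commitIndex=3
Op 10: F2 acks idx 2 -> match: F0=4 F1=3 F2=3; commitIndex=3
Op 11: F2 acks idx 4 -> match: F0=4 F1=3 F2=4; commitIndex=4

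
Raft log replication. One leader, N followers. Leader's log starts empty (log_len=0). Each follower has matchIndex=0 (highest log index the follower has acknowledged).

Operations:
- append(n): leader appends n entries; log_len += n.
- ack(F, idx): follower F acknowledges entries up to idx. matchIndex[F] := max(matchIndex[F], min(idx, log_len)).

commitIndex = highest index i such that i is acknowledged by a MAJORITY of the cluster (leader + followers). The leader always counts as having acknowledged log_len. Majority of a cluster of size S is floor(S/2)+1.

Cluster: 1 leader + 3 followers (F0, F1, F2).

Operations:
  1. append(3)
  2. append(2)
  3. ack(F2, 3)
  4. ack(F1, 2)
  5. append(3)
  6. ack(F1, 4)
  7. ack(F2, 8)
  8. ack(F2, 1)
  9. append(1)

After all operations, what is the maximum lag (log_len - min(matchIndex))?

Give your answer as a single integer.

Op 1: append 3 -> log_len=3
Op 2: append 2 -> log_len=5
Op 3: F2 acks idx 3 -> match: F0=0 F1=0 F2=3; commitIndex=0
Op 4: F1 acks idx 2 -> match: F0=0 F1=2 F2=3; commitIndex=2
Op 5: append 3 -> log_len=8
Op 6: F1 acks idx 4 -> match: F0=0 F1=4 F2=3; commitIndex=3
Op 7: F2 acks idx 8 -> match: F0=0 F1=4 F2=8; commitIndex=4
Op 8: F2 acks idx 1 -> match: F0=0 F1=4 F2=8; commitIndex=4
Op 9: append 1 -> log_len=9

Answer: 9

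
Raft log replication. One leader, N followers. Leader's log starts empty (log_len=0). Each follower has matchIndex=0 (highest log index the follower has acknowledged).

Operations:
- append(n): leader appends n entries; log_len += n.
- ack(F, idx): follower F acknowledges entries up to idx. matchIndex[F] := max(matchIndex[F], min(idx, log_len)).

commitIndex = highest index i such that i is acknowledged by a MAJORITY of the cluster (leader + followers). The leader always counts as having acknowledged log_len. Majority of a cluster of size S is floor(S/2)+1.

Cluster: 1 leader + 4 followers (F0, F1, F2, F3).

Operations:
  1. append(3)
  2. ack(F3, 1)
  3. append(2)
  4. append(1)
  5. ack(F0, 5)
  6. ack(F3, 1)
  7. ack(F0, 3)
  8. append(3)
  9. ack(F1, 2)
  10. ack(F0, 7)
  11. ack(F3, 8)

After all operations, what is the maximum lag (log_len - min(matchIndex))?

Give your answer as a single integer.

Op 1: append 3 -> log_len=3
Op 2: F3 acks idx 1 -> match: F0=0 F1=0 F2=0 F3=1; commitIndex=0
Op 3: append 2 -> log_len=5
Op 4: append 1 -> log_len=6
Op 5: F0 acks idx 5 -> match: F0=5 F1=0 F2=0 F3=1; commitIndex=1
Op 6: F3 acks idx 1 -> match: F0=5 F1=0 F2=0 F3=1; commitIndex=1
Op 7: F0 acks idx 3 -> match: F0=5 F1=0 F2=0 F3=1; commitIndex=1
Op 8: append 3 -> log_len=9
Op 9: F1 acks idx 2 -> match: F0=5 F1=2 F2=0 F3=1; commitIndex=2
Op 10: F0 acks idx 7 -> match: F0=7 F1=2 F2=0 F3=1; commitIndex=2
Op 11: F3 acks idx 8 -> match: F0=7 F1=2 F2=0 F3=8; commitIndex=7

Answer: 9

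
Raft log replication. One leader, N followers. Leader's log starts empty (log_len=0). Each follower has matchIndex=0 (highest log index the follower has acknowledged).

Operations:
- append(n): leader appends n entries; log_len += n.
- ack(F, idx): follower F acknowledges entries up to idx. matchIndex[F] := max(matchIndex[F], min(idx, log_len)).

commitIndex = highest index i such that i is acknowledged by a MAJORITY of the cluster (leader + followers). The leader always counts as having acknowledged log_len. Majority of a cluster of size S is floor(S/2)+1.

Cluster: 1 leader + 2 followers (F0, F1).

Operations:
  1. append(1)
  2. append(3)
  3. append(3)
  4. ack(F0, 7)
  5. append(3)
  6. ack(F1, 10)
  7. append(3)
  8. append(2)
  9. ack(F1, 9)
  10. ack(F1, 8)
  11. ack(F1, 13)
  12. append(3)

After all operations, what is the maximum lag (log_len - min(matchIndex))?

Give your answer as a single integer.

Answer: 11

Derivation:
Op 1: append 1 -> log_len=1
Op 2: append 3 -> log_len=4
Op 3: append 3 -> log_len=7
Op 4: F0 acks idx 7 -> match: F0=7 F1=0; commitIndex=7
Op 5: append 3 -> log_len=10
Op 6: F1 acks idx 10 -> match: F0=7 F1=10; commitIndex=10
Op 7: append 3 -> log_len=13
Op 8: append 2 -> log_len=15
Op 9: F1 acks idx 9 -> match: F0=7 F1=10; commitIndex=10
Op 10: F1 acks idx 8 -> match: F0=7 F1=10; commitIndex=10
Op 11: F1 acks idx 13 -> match: F0=7 F1=13; commitIndex=13
Op 12: append 3 -> log_len=18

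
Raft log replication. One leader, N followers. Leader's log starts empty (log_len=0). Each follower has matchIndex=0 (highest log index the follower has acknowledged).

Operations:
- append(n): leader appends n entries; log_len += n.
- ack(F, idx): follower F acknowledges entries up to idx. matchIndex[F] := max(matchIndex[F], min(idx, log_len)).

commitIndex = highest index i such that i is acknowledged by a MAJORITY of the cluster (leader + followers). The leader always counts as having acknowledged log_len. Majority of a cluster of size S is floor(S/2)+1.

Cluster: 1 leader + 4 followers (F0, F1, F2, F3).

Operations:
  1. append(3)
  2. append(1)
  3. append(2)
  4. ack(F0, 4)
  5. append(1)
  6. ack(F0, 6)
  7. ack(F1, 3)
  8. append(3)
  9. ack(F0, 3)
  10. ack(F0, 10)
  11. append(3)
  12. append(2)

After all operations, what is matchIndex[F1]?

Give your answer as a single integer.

Answer: 3

Derivation:
Op 1: append 3 -> log_len=3
Op 2: append 1 -> log_len=4
Op 3: append 2 -> log_len=6
Op 4: F0 acks idx 4 -> match: F0=4 F1=0 F2=0 F3=0; commitIndex=0
Op 5: append 1 -> log_len=7
Op 6: F0 acks idx 6 -> match: F0=6 F1=0 F2=0 F3=0; commitIndex=0
Op 7: F1 acks idx 3 -> match: F0=6 F1=3 F2=0 F3=0; commitIndex=3
Op 8: append 3 -> log_len=10
Op 9: F0 acks idx 3 -> match: F0=6 F1=3 F2=0 F3=0; commitIndex=3
Op 10: F0 acks idx 10 -> match: F0=10 F1=3 F2=0 F3=0; commitIndex=3
Op 11: append 3 -> log_len=13
Op 12: append 2 -> log_len=15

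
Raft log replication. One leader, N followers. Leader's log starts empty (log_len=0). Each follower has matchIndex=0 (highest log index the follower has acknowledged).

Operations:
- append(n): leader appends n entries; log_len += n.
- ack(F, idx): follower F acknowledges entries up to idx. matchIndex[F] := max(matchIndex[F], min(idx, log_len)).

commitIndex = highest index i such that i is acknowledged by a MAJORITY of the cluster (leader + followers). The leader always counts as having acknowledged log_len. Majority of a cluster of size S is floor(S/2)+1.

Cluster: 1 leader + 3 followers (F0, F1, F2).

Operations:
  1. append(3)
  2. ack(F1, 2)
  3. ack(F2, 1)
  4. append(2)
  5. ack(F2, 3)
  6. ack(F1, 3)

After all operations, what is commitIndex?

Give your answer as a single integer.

Answer: 3

Derivation:
Op 1: append 3 -> log_len=3
Op 2: F1 acks idx 2 -> match: F0=0 F1=2 F2=0; commitIndex=0
Op 3: F2 acks idx 1 -> match: F0=0 F1=2 F2=1; commitIndex=1
Op 4: append 2 -> log_len=5
Op 5: F2 acks idx 3 -> match: F0=0 F1=2 F2=3; commitIndex=2
Op 6: F1 acks idx 3 -> match: F0=0 F1=3 F2=3; commitIndex=3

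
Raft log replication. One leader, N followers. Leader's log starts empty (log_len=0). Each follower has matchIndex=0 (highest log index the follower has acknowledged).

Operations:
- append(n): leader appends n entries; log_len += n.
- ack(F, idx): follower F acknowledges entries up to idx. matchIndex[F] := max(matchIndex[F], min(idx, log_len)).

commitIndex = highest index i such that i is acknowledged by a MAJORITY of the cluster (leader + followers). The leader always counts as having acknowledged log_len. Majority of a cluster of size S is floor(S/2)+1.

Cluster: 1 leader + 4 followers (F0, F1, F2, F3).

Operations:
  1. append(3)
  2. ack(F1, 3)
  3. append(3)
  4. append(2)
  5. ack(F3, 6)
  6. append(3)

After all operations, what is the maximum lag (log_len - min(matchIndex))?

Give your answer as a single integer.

Op 1: append 3 -> log_len=3
Op 2: F1 acks idx 3 -> match: F0=0 F1=3 F2=0 F3=0; commitIndex=0
Op 3: append 3 -> log_len=6
Op 4: append 2 -> log_len=8
Op 5: F3 acks idx 6 -> match: F0=0 F1=3 F2=0 F3=6; commitIndex=3
Op 6: append 3 -> log_len=11

Answer: 11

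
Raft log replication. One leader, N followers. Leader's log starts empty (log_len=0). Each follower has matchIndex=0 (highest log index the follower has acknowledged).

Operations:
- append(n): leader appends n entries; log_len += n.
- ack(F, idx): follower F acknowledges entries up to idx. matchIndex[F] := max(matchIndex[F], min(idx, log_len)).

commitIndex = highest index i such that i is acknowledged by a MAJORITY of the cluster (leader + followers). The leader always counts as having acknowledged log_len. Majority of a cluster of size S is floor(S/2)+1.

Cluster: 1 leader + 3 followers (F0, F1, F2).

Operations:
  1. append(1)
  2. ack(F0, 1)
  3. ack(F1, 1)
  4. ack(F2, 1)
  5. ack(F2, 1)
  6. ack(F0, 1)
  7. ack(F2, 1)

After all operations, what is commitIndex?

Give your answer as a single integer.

Answer: 1

Derivation:
Op 1: append 1 -> log_len=1
Op 2: F0 acks idx 1 -> match: F0=1 F1=0 F2=0; commitIndex=0
Op 3: F1 acks idx 1 -> match: F0=1 F1=1 F2=0; commitIndex=1
Op 4: F2 acks idx 1 -> match: F0=1 F1=1 F2=1; commitIndex=1
Op 5: F2 acks idx 1 -> match: F0=1 F1=1 F2=1; commitIndex=1
Op 6: F0 acks idx 1 -> match: F0=1 F1=1 F2=1; commitIndex=1
Op 7: F2 acks idx 1 -> match: F0=1 F1=1 F2=1; commitIndex=1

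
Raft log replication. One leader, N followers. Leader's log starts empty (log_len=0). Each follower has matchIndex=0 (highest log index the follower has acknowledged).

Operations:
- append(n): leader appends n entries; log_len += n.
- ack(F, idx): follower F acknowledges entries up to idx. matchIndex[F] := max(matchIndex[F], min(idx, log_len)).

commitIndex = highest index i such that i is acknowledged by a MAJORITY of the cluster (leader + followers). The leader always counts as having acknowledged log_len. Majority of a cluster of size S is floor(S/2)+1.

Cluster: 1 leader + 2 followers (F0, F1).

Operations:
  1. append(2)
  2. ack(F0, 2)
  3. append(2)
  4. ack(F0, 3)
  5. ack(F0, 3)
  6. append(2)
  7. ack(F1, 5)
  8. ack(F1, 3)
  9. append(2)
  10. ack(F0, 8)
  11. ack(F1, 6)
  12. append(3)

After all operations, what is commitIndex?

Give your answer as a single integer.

Op 1: append 2 -> log_len=2
Op 2: F0 acks idx 2 -> match: F0=2 F1=0; commitIndex=2
Op 3: append 2 -> log_len=4
Op 4: F0 acks idx 3 -> match: F0=3 F1=0; commitIndex=3
Op 5: F0 acks idx 3 -> match: F0=3 F1=0; commitIndex=3
Op 6: append 2 -> log_len=6
Op 7: F1 acks idx 5 -> match: F0=3 F1=5; commitIndex=5
Op 8: F1 acks idx 3 -> match: F0=3 F1=5; commitIndex=5
Op 9: append 2 -> log_len=8
Op 10: F0 acks idx 8 -> match: F0=8 F1=5; commitIndex=8
Op 11: F1 acks idx 6 -> match: F0=8 F1=6; commitIndex=8
Op 12: append 3 -> log_len=11

Answer: 8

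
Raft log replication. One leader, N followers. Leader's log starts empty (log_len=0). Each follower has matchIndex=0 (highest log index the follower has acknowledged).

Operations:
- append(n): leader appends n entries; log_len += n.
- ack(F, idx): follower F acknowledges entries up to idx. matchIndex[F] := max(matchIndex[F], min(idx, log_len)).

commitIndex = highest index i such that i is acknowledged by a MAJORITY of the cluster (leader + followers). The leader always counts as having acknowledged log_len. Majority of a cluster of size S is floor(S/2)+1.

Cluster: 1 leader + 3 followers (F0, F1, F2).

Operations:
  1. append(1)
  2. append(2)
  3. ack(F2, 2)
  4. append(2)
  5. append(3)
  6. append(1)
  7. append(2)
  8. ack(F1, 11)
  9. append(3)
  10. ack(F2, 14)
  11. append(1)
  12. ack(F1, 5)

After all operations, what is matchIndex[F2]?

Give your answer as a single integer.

Op 1: append 1 -> log_len=1
Op 2: append 2 -> log_len=3
Op 3: F2 acks idx 2 -> match: F0=0 F1=0 F2=2; commitIndex=0
Op 4: append 2 -> log_len=5
Op 5: append 3 -> log_len=8
Op 6: append 1 -> log_len=9
Op 7: append 2 -> log_len=11
Op 8: F1 acks idx 11 -> match: F0=0 F1=11 F2=2; commitIndex=2
Op 9: append 3 -> log_len=14
Op 10: F2 acks idx 14 -> match: F0=0 F1=11 F2=14; commitIndex=11
Op 11: append 1 -> log_len=15
Op 12: F1 acks idx 5 -> match: F0=0 F1=11 F2=14; commitIndex=11

Answer: 14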